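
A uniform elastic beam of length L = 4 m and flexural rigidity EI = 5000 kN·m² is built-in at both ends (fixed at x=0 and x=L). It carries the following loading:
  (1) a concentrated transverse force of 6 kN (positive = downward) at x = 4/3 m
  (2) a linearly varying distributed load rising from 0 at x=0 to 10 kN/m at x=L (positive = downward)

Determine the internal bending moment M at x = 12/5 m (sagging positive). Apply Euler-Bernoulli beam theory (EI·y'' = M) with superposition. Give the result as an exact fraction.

M(12/5) = 904/225 kN·m

Load 1 — point force P=6 kN at a=4/3 m (b=L-a=8/3):
  M_1 = Pa²(a+3b)(L-x)/L³ - Pa²b/L²  [x>a] = 6·(4/3)²·((4/3)+3·(8/3))·(4-(12/5))/4³ - 6·(4/3)²·(8/3)/4² = 32/45 kN·m
Load 2 — triangular load w₀=10 kN/m (0→w₀ over full span):
  M_2 = 3w₀Lx/20 - w₀L²/30 - w₀x³/(6L) = 3·10·4·(12/5)/20 - 10·4²/30 - 10·(12/5)³/(6·4) = 248/75 kN·m
Superposition: M = Σ M_i = 904/225 kN·m ≈ 4.017778 kN·m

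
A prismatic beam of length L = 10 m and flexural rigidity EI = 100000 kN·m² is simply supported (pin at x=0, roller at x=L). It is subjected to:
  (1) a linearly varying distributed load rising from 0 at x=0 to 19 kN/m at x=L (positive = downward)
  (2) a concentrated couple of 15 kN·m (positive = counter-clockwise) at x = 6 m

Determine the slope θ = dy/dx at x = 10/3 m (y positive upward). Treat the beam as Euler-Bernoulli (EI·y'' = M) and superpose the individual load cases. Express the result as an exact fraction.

Load 1 — triangular load w₀=19 kN/m (0→w₀ over full span):
  θ_1 = -w₀(7L⁴-30L²x²+15x⁴)/(360LEI) = -19·(7·10⁴-30·10²·(10/3)²+15·(10/3)⁴)/(360·10·100000) = -247/121500 rad
Load 2 — applied couple M₀=15 kN·m at a=6 m (b=L-a=4):
  θ_2 = (M₀x²/(2L)+C₁)/EI  [x≤a] with C₁=M₀(3b²-L²)/(6L)=-13 = (15·(10/3)²/(2·10)+(-13))/100000 = -7/150000 rad
Superposition: θ = Σ θ_i = -25267/12150000 rad ≈ -0.002080 rad

θ(10/3) = -25267/12150000 rad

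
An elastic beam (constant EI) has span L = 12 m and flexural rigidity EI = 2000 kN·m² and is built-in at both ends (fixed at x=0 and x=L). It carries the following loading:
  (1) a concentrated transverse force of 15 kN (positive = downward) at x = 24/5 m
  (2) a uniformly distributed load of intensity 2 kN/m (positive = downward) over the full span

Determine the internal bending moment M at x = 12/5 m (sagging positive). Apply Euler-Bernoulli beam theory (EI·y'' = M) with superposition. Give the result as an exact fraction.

Load 1 — point force P=15 kN at a=24/5 m (b=L-a=36/5):
  M_1 = Pb²(3a+b)x/L³ - Pab²/L²  [x≤a] = 15·(36/5)²·(3·(24/5)+(36/5))·(12/5)/12³ - 15·(24/5)·(36/5)²/12² = -324/125 kN·m
Load 2 — uniform load w=2 kN/m over full span:
  M_2 = wLx/2 - wL²/12 - wx²/2 = 2·12·(12/5)/2 - 2·12²/12 - 2·(12/5)²/2 = -24/25 kN·m
Superposition: M = Σ M_i = -444/125 kN·m ≈ -3.552000 kN·m

M(12/5) = -444/125 kN·m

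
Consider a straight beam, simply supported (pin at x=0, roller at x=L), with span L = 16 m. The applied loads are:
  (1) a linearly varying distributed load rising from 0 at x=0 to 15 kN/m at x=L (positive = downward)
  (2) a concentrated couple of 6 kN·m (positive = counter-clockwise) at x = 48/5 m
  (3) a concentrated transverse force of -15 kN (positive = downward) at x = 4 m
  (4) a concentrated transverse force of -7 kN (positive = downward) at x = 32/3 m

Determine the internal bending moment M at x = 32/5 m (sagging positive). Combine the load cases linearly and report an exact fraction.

Load 1 — triangular load w₀=15 kN/m (0→w₀ over full span):
  M_1 = w₀Lx/6 - w₀x³/(6L) = 15·16·(32/5)/6 - 15·(32/5)³/(6·16) = 5376/25 kN·m
Load 2 — applied couple M₀=6 kN·m at a=48/5 m (b=L-a=32/5):
  M_2 = M₀x/L  [x≤a] = 6·(32/5)/16 = 12/5 kN·m
Load 3 — point force P=-15 kN at a=4 m (b=L-a=12):
  M_3 = Pa(L-x)/L  [x>a] = (-15)·4·(16-(32/5))/16 = -36 kN·m
Load 4 — point force P=-7 kN at a=32/3 m (b=L-a=16/3):
  M_4 = Pbx/L  [x≤a] = (-7)·(16/3)·(32/5)/16 = -224/15 kN·m
Superposition: M = Σ M_i = 12488/75 kN·m ≈ 166.506667 kN·m

M(32/5) = 12488/75 kN·m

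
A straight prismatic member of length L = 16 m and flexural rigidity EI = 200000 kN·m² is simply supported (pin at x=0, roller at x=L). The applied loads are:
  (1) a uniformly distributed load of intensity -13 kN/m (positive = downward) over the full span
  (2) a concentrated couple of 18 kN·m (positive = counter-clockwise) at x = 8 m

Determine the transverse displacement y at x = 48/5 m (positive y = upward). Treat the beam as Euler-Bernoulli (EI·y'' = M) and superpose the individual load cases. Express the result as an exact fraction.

Load 1 — uniform load w=-13 kN/m over full span:
  y_1 = -wx(L³-2Lx²+x³)/(24EI) = -(-13)·(48/5)·(16³-2·16·(48/5)²+(48/5)³)/(24·200000) = 103168/1953125 m
Load 2 — applied couple M₀=18 kN·m at a=8 m (b=L-a=8):
  y_2 = (M₀x³/(6L)-M₀(x-a)²/2+C₁x)/EI  [x>a] with C₁=M₀(3b²-L²)/(6L)=-12 = (18·(48/5)³/(6·16)-18·((48/5)-8)²/2+(-12)·(48/5))/200000 = 54/390625 m
Superposition: y = Σ y_i = 103438/1953125 m ≈ 0.052960 m

y(48/5) = 103438/1953125 m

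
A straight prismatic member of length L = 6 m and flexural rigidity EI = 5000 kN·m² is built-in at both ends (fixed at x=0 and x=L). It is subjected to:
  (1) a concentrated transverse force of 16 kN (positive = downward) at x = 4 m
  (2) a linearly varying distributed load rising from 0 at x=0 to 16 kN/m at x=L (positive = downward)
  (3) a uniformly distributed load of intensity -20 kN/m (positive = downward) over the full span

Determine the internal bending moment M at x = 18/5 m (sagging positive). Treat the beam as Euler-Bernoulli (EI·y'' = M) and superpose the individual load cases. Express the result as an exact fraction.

M(18/5) = -7508/1125 kN·m

Load 1 — point force P=16 kN at a=4 m (b=L-a=2):
  M_1 = Pb²(3a+b)x/L³ - Pab²/L²  [x≤a] = 16·2²·(3·4+2)·(18/5)/6³ - 16·4·2²/6² = 352/45 kN·m
Load 2 — triangular load w₀=16 kN/m (0→w₀ over full span):
  M_2 = 3w₀Lx/20 - w₀L²/30 - w₀x³/(6L) = 3·16·6·(18/5)/20 - 16·6²/30 - 16·(18/5)³/(6·6) = 1488/125 kN·m
Load 3 — uniform load w=-20 kN/m over full span:
  M_3 = wLx/2 - wL²/12 - wx²/2 = (-20)·6·(18/5)/2 - (-20)·6²/12 - (-20)·(18/5)²/2 = -132/5 kN·m
Superposition: M = Σ M_i = -7508/1125 kN·m ≈ -6.673778 kN·m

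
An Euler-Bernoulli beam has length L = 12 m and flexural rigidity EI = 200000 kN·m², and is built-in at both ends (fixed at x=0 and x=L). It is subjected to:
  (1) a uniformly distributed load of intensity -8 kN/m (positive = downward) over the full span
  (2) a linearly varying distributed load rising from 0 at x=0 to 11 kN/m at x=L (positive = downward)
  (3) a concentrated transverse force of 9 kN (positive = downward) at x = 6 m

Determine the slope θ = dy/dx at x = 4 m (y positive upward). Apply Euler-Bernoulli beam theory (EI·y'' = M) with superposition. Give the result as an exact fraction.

Load 1 — uniform load w=-8 kN/m over full span:
  θ_1 = -wx(L-x)(L-2x)/(12EI) = -(-8)·4·(12-4)·(12-2·4)/(12·200000) = 4/9375 rad
Load 2 — triangular load w₀=11 kN/m (0→w₀ over full span):
  θ_2 = -w₀(2x(L-x)(L-2x)(x+2L)+x²(L-x)²)/(120LEI) = -11·(2·4·(12-4)·(12-2·4)·(4+2·12)+4²·(12-4)²)/(120·12·200000) = -44/140625 rad
Load 3 — point force P=9 kN at a=6 m (b=L-a=6):
  θ_3 = -Pb²x(2aL-(3a+b)x)/(2L³EI)  [x≤a] = -9·6²·4·(2·6·12-(3·6+6)·4)/(2·12³·200000) = -9/100000 rad
Superposition: θ = Σ θ_i = 107/4500000 rad ≈ 0.000024 rad

θ(4) = 107/4500000 rad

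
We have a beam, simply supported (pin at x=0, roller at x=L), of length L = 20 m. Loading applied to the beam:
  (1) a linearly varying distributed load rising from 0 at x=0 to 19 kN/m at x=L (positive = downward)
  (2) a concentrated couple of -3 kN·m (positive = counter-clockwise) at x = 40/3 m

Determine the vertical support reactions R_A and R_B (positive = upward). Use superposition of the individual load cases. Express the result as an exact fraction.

Load 1 — triangular load w₀=19 kN/m (0→w₀ over full span):
  R_A = w₀L/6 = 19·20/6 = 190/3 kN
  R_B = w₀L/3 = 19·20/3 = 380/3 kN
Load 2 — applied couple M₀=-3 kN·m at a=40/3 m (b=L-a=20/3):
  R_A = M₀/L = (-3)/20 = -3/20 kN
  R_B = -M₀/L = -(-3)/20 = 3/20 kN
Superposition: R_A = 3791/60 kN, R_B = 7609/60 kN

R_A = 3791/60 kN, R_B = 7609/60 kN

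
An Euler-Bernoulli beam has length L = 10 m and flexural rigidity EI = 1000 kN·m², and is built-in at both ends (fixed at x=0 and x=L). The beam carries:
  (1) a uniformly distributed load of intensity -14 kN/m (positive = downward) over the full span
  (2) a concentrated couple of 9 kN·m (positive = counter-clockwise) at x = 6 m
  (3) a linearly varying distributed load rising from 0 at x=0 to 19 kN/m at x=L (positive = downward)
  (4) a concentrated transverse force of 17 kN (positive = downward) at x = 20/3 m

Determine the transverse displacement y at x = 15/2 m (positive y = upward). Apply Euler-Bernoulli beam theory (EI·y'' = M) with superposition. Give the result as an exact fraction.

Load 1 — uniform load w=-14 kN/m over full span:
  y_1 = -wx²(L-x)²/(24EI) = -(-14)·(15/2)²·(10-(15/2))²/(24·1000) = 105/512 m
Load 2 — applied couple M₀=9 kN·m at a=6 m (b=L-a=4):
  y_2 = (R_Ax³/6 - M_Ax²/2 - M₀(x-a)²/2)/EI  [x>a] with R_A=162/125, M_A=72/25 = ((162/125)·(15/2)³/6 - (72/25)·(15/2)²/2 - 9·((15/2)-6)²/2)/1000 = 0 m
Load 3 — triangular load w₀=19 kN/m (0→w₀ over full span):
  y_3 = -w₀x²(L-x)²(x+2L)/(120LEI) = -19·(15/2)²·(10-(15/2))²·((15/2)+2·10)/(120·10·1000) = -627/4096 m
Load 4 — point force P=17 kN at a=20/3 m (b=L-a=10/3):
  y_4 = -Pa²(L-x)²(3bL-(3b+a)(L-x))/(6L³EI)  [x>a] = -17·(20/3)²·(10-(15/2))²·(3·(10/3)·10-(3·(10/3)+(20/3))·(10-(15/2)))/(6·10³·1000) = -119/2592 m
Superposition: y = Σ y_i = 2021/331776 m ≈ 0.006091 m

y(15/2) = 2021/331776 m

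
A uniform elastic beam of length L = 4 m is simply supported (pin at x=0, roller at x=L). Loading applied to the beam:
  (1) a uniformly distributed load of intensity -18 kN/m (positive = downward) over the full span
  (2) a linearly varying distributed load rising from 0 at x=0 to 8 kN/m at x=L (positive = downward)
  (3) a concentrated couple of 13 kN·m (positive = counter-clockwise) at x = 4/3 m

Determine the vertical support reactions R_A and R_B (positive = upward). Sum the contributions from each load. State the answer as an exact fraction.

R_A = -329/12 kN, R_B = -343/12 kN

Load 1 — uniform load w=-18 kN/m over full span:
  R_A = wL/2 = (-18)·4/2 = -36 kN
  R_B = wL/2 = (-18)·4/2 = -36 kN
Load 2 — triangular load w₀=8 kN/m (0→w₀ over full span):
  R_A = w₀L/6 = 8·4/6 = 16/3 kN
  R_B = w₀L/3 = 8·4/3 = 32/3 kN
Load 3 — applied couple M₀=13 kN·m at a=4/3 m (b=L-a=8/3):
  R_A = M₀/L = 13/4 kN
  R_B = -M₀/L = -13/4 kN
Superposition: R_A = -329/12 kN, R_B = -343/12 kN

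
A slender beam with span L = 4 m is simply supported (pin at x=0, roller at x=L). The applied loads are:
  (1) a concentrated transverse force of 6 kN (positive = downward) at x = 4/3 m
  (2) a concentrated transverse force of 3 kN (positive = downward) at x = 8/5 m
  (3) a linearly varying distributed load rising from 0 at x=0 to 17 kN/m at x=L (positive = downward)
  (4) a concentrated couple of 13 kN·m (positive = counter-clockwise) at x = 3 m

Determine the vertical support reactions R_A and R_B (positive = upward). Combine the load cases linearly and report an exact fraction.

Load 1 — point force P=6 kN at a=4/3 m (b=L-a=8/3):
  R_A = Pb/L = 6·(8/3)/4 = 4 kN
  R_B = Pa/L = 6·(4/3)/4 = 2 kN
Load 2 — point force P=3 kN at a=8/5 m (b=L-a=12/5):
  R_A = Pb/L = 3·(12/5)/4 = 9/5 kN
  R_B = Pa/L = 3·(8/5)/4 = 6/5 kN
Load 3 — triangular load w₀=17 kN/m (0→w₀ over full span):
  R_A = w₀L/6 = 17·4/6 = 34/3 kN
  R_B = w₀L/3 = 17·4/3 = 68/3 kN
Load 4 — applied couple M₀=13 kN·m at a=3 m (b=L-a=1):
  R_A = M₀/L = 13/4 kN
  R_B = -M₀/L = -13/4 kN
Superposition: R_A = 1223/60 kN, R_B = 1357/60 kN

R_A = 1223/60 kN, R_B = 1357/60 kN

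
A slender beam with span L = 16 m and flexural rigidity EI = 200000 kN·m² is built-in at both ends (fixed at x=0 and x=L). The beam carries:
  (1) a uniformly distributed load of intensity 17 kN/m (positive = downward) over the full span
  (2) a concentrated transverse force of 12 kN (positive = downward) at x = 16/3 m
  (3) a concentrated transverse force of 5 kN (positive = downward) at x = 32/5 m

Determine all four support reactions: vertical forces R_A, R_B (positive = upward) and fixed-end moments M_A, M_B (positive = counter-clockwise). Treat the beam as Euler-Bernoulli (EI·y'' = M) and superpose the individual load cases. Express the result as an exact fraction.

R_A = 33329/225 kN, M_A = 90592/225 kN·m, R_B = 31696/225 kN, M_B = -86528/225 kN·m

Load 1 — uniform load w=17 kN/m over full span:
  R_A = wL/2 = 17·16/2 = 136 kN
  M_A = wL²/12 = 17·16²/12 = 1088/3 kN·m
  R_B = wL/2 = 17·16/2 = 136 kN
  M_B = -wL²/12 = -17·16²/12 = -1088/3 kN·m
Load 2 — point force P=12 kN at a=16/3 m (b=L-a=32/3):
  R_A = Pb²(3a+b)/L³ = 12·(32/3)²·(3·(16/3)+(32/3))/16³ = 80/9 kN
  M_A = Pab²/L² = 12·(16/3)·(32/3)²/16² = 256/9 kN·m
  R_B = Pa²(a+3b)/L³ = 12·(16/3)²·((16/3)+3·(32/3))/16³ = 28/9 kN
  M_B = -Pa²b/L² = -12·(16/3)²·(32/3)/16² = -128/9 kN·m
Load 3 — point force P=5 kN at a=32/5 m (b=L-a=48/5):
  R_A = Pb²(3a+b)/L³ = 5·(48/5)²·(3·(32/5)+(48/5))/16³ = 81/25 kN
  M_A = Pab²/L² = 5·(32/5)·(48/5)²/16² = 288/25 kN·m
  R_B = Pa²(a+3b)/L³ = 5·(32/5)²·((32/5)+3·(48/5))/16³ = 44/25 kN
  M_B = -Pa²b/L² = -5·(32/5)²·(48/5)/16² = -192/25 kN·m
Superposition: R_A = 33329/225 kN, M_A = 90592/225 kN·m, R_B = 31696/225 kN, M_B = -86528/225 kN·m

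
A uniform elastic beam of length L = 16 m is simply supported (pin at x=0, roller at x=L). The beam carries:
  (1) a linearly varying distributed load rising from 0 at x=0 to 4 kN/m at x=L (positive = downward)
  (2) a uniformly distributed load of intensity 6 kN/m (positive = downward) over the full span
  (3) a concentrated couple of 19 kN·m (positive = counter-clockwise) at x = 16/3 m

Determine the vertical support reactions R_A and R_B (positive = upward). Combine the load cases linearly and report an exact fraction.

Load 1 — triangular load w₀=4 kN/m (0→w₀ over full span):
  R_A = w₀L/6 = 4·16/6 = 32/3 kN
  R_B = w₀L/3 = 4·16/3 = 64/3 kN
Load 2 — uniform load w=6 kN/m over full span:
  R_A = wL/2 = 6·16/2 = 48 kN
  R_B = wL/2 = 6·16/2 = 48 kN
Load 3 — applied couple M₀=19 kN·m at a=16/3 m (b=L-a=32/3):
  R_A = M₀/L = 19/16 kN
  R_B = -M₀/L = -19/16 kN
Superposition: R_A = 2873/48 kN, R_B = 3271/48 kN

R_A = 2873/48 kN, R_B = 3271/48 kN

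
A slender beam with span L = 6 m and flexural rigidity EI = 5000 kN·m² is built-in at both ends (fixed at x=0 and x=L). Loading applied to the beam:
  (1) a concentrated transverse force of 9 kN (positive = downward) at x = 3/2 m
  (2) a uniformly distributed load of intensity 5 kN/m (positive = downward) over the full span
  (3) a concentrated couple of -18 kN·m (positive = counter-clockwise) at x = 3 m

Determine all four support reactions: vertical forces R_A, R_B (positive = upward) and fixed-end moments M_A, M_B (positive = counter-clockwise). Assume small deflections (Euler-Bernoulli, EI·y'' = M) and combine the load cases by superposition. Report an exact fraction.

Load 1 — point force P=9 kN at a=3/2 m (b=L-a=9/2):
  R_A = Pb²(3a+b)/L³ = 9·(9/2)²·(3·(3/2)+(9/2))/6³ = 243/32 kN
  M_A = Pab²/L² = 9·(3/2)·(9/2)²/6² = 243/32 kN·m
  R_B = Pa²(a+3b)/L³ = 9·(3/2)²·((3/2)+3·(9/2))/6³ = 45/32 kN
  M_B = -Pa²b/L² = -9·(3/2)²·(9/2)/6² = -81/32 kN·m
Load 2 — uniform load w=5 kN/m over full span:
  R_A = wL/2 = 5·6/2 = 15 kN
  M_A = wL²/12 = 5·6²/12 = 15 kN·m
  R_B = wL/2 = 5·6/2 = 15 kN
  M_B = -wL²/12 = -5·6²/12 = -15 kN·m
Load 3 — applied couple M₀=-18 kN·m at a=3 m (b=L-a=3):
  R_A = 6M₀ab/L³ = 6·(-18)·3·3/6³ = -9/2 kN
  M_A = M₀b(2a-b)/L² = (-18)·3·(2·3-3)/6² = -9/2 kN·m
  R_B = -6M₀ab/L³ = -6·(-18)·3·3/6³ = 9/2 kN
  M_B = M₀a(2b-a)/L² = (-18)·3·(2·3-3)/6² = -9/2 kN·m
Superposition: R_A = 579/32 kN, M_A = 579/32 kN·m, R_B = 669/32 kN, M_B = -705/32 kN·m

R_A = 579/32 kN, M_A = 579/32 kN·m, R_B = 669/32 kN, M_B = -705/32 kN·m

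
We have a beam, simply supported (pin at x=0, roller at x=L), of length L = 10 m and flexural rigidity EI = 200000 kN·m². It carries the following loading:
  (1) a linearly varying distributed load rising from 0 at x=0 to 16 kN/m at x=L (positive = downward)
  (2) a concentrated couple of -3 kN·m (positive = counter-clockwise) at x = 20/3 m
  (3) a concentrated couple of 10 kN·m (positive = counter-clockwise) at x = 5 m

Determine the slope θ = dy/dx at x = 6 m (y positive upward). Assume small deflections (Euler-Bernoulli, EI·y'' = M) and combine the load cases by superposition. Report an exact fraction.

Load 1 — triangular load w₀=16 kN/m (0→w₀ over full span):
  θ_1 = -w₀(7L⁴-30L²x²+15x⁴)/(360LEI) = -16·(7·10⁴-30·10²·6²+15·6⁴)/(360·10·200000) = 58/140625 rad
Load 2 — applied couple M₀=-3 kN·m at a=20/3 m (b=L-a=10/3):
  θ_2 = (M₀x²/(2L)+C₁)/EI  [x≤a] with C₁=M₀(3b²-L²)/(6L)=10/3 = ((-3)·6²/(2·10)+(10/3))/200000 = -31/3000000 rad
Load 3 — applied couple M₀=10 kN·m at a=5 m (b=L-a=5):
  θ_3 = (M₀x²/(2L)-M₀(x-a)+C₁)/EI  [x>a] with C₁=M₀(3b²-L²)/(6L)=-25/6 = (10·6²/(2·10)-10·(6-5)+(-25/6))/200000 = 23/1200000 rad
Superposition: θ = Σ θ_i = 7583/18000000 rad ≈ 0.000421 rad

θ(6) = 7583/18000000 rad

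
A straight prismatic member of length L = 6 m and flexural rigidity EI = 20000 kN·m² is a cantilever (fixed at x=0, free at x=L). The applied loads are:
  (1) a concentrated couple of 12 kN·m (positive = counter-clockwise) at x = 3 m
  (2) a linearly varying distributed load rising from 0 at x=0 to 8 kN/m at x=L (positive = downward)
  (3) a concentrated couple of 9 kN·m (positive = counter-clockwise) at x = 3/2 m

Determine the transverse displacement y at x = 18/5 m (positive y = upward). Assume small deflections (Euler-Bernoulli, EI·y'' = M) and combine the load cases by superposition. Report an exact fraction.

y(18/5) = -41012433/2500000000 m

Load 1 — applied couple M₀=12 kN·m at a=3 m (b=L-a=3):
  y_1 = M₀a(2x-a)/(2EI)  [x>a] = 12·3·(2·(18/5)-3)/(2·20000) = 189/50000 m
Load 2 — triangular load w₀=8 kN/m (0→w₀ over full span):
  y_2 = (w₀Lx³/12-w₀L²x²/6-w₀x⁵/(120L))/EI = (8·6·(18/5)³/12-8·6²·(18/5)²/6-8·(18/5)⁵/(120·6))/20000 = -431811/19531250 m
Load 3 — applied couple M₀=9 kN·m at a=3/2 m (b=L-a=9/2):
  y_3 = M₀a(2x-a)/(2EI)  [x>a] = 9·(3/2)·(2·(18/5)-(3/2))/(2·20000) = 1539/800000 m
Superposition: y = Σ y_i = -41012433/2500000000 m ≈ -0.016405 m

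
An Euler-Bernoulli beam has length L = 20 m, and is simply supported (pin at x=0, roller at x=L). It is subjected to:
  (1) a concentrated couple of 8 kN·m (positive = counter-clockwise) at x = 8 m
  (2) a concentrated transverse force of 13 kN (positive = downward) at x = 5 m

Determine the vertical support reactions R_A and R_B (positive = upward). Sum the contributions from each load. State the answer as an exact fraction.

R_A = 203/20 kN, R_B = 57/20 kN

Load 1 — applied couple M₀=8 kN·m at a=8 m (b=L-a=12):
  R_A = M₀/L = 8/20 = 2/5 kN
  R_B = -M₀/L = -8/20 = -2/5 kN
Load 2 — point force P=13 kN at a=5 m (b=L-a=15):
  R_A = Pb/L = 13·15/20 = 39/4 kN
  R_B = Pa/L = 13·5/20 = 13/4 kN
Superposition: R_A = 203/20 kN, R_B = 57/20 kN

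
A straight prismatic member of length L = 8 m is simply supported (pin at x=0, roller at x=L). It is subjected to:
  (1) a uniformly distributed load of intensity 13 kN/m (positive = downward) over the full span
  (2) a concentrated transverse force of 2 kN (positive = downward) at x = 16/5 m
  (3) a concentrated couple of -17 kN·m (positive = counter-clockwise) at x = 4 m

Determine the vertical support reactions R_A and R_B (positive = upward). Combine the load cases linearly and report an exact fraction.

R_A = 2043/40 kN, R_B = 2197/40 kN

Load 1 — uniform load w=13 kN/m over full span:
  R_A = wL/2 = 13·8/2 = 52 kN
  R_B = wL/2 = 13·8/2 = 52 kN
Load 2 — point force P=2 kN at a=16/5 m (b=L-a=24/5):
  R_A = Pb/L = 2·(24/5)/8 = 6/5 kN
  R_B = Pa/L = 2·(16/5)/8 = 4/5 kN
Load 3 — applied couple M₀=-17 kN·m at a=4 m (b=L-a=4):
  R_A = M₀/L = (-17)/8 = -17/8 kN
  R_B = -M₀/L = -(-17)/8 = 17/8 kN
Superposition: R_A = 2043/40 kN, R_B = 2197/40 kN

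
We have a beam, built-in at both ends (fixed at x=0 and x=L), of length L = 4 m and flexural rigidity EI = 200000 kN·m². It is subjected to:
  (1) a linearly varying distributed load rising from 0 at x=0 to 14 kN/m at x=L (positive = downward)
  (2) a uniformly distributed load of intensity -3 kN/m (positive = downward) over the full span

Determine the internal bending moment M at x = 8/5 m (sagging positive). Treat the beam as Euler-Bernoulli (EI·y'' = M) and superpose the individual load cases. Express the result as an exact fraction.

Load 1 — triangular load w₀=14 kN/m (0→w₀ over full span):
  M_1 = 3w₀Lx/20 - w₀L²/30 - w₀x³/(6L) = 3·14·4·(8/5)/20 - 14·4²/30 - 14·(8/5)³/(6·4) = 448/125 kN·m
Load 2 — uniform load w=-3 kN/m over full span:
  M_2 = wLx/2 - wL²/12 - wx²/2 = (-3)·4·(8/5)/2 - (-3)·4²/12 - (-3)·(8/5)²/2 = -44/25 kN·m
Superposition: M = Σ M_i = 228/125 kN·m ≈ 1.824000 kN·m

M(8/5) = 228/125 kN·m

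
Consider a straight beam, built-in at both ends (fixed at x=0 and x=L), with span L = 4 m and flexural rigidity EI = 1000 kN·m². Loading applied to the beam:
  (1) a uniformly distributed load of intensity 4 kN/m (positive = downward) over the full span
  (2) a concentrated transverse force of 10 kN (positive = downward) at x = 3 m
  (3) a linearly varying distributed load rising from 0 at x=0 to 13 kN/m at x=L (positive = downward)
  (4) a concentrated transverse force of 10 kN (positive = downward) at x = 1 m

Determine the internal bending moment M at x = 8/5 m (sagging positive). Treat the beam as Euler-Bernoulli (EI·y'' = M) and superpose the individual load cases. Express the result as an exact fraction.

M(8/5) = 6131/750 kN·m

Load 1 — uniform load w=4 kN/m over full span:
  M_1 = wLx/2 - wL²/12 - wx²/2 = 4·4·(8/5)/2 - 4·4²/12 - 4·(8/5)²/2 = 176/75 kN·m
Load 2 — point force P=10 kN at a=3 m (b=L-a=1):
  M_2 = Pb²(3a+b)x/L³ - Pab²/L²  [x≤a] = 10·1²·(3·3+1)·(8/5)/4³ - 10·3·1²/4² = 5/8 kN·m
Load 3 — triangular load w₀=13 kN/m (0→w₀ over full span):
  M_3 = 3w₀Lx/20 - w₀L²/30 - w₀x³/(6L) = 3·13·4·(8/5)/20 - 13·4²/30 - 13·(8/5)³/(6·4) = 416/125 kN·m
Load 4 — point force P=10 kN at a=1 m (b=L-a=3):
  M_4 = Pa²(a+3b)(L-x)/L³ - Pa²b/L²  [x>a] = 10·1²·(1+3·3)·(4-(8/5))/4³ - 10·1²·3/4² = 15/8 kN·m
Superposition: M = Σ M_i = 6131/750 kN·m ≈ 8.174667 kN·m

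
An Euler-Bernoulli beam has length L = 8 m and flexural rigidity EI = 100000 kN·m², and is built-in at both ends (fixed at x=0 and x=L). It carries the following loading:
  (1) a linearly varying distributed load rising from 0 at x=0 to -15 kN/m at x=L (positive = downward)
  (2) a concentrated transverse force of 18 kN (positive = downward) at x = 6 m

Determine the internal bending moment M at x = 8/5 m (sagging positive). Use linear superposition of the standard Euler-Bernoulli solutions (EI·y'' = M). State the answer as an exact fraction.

M(8/5) = 223/100 kN·m

Load 1 — triangular load w₀=-15 kN/m (0→w₀ over full span):
  M_1 = 3w₀Lx/20 - w₀L²/30 - w₀x³/(6L) = 3·(-15)·8·(8/5)/20 - (-15)·8²/30 - (-15)·(8/5)³/(6·8) = 112/25 kN·m
Load 2 — point force P=18 kN at a=6 m (b=L-a=2):
  M_2 = Pb²(3a+b)x/L³ - Pab²/L²  [x≤a] = 18·2²·(3·6+2)·(8/5)/8³ - 18·6·2²/8² = -9/4 kN·m
Superposition: M = Σ M_i = 223/100 kN·m ≈ 2.230000 kN·m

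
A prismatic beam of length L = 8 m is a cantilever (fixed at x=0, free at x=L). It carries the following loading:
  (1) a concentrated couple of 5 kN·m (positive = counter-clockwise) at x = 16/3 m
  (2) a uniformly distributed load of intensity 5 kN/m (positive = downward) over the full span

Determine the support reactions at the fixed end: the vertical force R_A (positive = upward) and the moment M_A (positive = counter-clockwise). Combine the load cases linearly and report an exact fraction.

Load 1 — applied couple M₀=5 kN·m at a=16/3 m (b=L-a=8/3):
  R_A = 0 kN
  M_A = -M₀ = -5 kN·m
Load 2 — uniform load w=5 kN/m over full span:
  R_A = wL = 5·8 = 40 kN
  M_A = wL²/2 = 5·8²/2 = 160 kN·m
Superposition: R_A = 40 kN, M_A = 155 kN·m

R_A = 40 kN, M_A = 155 kN·m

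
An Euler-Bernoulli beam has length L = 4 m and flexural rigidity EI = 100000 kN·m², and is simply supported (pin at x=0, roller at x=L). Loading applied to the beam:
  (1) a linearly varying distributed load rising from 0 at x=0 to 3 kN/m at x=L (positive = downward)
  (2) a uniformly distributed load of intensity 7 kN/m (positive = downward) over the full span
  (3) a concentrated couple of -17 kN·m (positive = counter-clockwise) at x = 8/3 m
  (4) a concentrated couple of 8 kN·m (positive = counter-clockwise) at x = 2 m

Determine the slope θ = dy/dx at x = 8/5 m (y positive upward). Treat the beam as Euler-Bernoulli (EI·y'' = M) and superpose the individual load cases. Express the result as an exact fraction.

Load 1 — triangular load w₀=3 kN/m (0→w₀ over full span):
  θ_1 = -w₀(7L⁴-30L²x²+15x⁴)/(360LEI) = -3·(7·4⁴-30·4²·(8/5)²+15·(8/5)⁴)/(360·4·100000) = -323/23437500 rad
Load 2 — uniform load w=7 kN/m over full span:
  θ_2 = -w(L³-6Lx²+4x³)/(24EI) = -7·(4³-6·4·(8/5)²+4·(8/5)³)/(24·100000) = -259/4687500 rad
Load 3 — applied couple M₀=-17 kN·m at a=8/3 m (b=L-a=4/3):
  θ_3 = (M₀x²/(2L)+C₁)/EI  [x≤a] with C₁=M₀(3b²-L²)/(6L)=68/9 = ((-17)·(8/5)²/(2·4)+(68/9))/100000 = 119/5625000 rad
Load 4 — applied couple M₀=8 kN·m at a=2 m (b=L-a=2):
  θ_4 = (M₀x²/(2L)+C₁)/EI  [x≤a] with C₁=M₀(3b²-L²)/(6L)=-4/3 = (8·(8/5)²/(2·4)+(-4/3))/100000 = 23/1875000 rad
Superposition: θ = Σ θ_i = -626/17578125 rad ≈ -0.000036 rad

θ(8/5) = -626/17578125 rad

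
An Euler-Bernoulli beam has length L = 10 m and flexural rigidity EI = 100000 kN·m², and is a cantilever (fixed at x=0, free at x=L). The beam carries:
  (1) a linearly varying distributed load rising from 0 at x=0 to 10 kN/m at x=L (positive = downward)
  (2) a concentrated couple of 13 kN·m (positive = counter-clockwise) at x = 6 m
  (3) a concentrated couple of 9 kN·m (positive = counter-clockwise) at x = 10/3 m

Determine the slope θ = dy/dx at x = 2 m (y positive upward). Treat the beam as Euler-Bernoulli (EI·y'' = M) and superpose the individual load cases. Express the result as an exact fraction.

Load 1 — triangular load w₀=10 kN/m (0→w₀ over full span):
  θ_1 = (w₀Lx²/4-w₀L²x/3-w₀x⁴/(24L))/EI = (10·10·2²/4-10·10²·2/3-10·2⁴/(24·10))/100000 = -851/150000 rad
Load 2 — applied couple M₀=13 kN·m at a=6 m (b=L-a=4):
  θ_2 = M₀x/EI  [x≤a] = 13·2/100000 = 13/50000 rad
Load 3 — applied couple M₀=9 kN·m at a=10/3 m (b=L-a=20/3):
  θ_3 = M₀x/EI  [x≤a] = 9·2/100000 = 9/50000 rad
Superposition: θ = Σ θ_i = -157/30000 rad ≈ -0.005233 rad

θ(2) = -157/30000 rad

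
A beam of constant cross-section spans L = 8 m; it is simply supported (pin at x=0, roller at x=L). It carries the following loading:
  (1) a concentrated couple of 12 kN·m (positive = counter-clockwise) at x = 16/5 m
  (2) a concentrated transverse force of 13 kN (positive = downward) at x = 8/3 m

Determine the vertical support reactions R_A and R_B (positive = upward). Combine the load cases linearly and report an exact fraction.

Load 1 — applied couple M₀=12 kN·m at a=16/5 m (b=L-a=24/5):
  R_A = M₀/L = 12/8 = 3/2 kN
  R_B = -M₀/L = -12/8 = -3/2 kN
Load 2 — point force P=13 kN at a=8/3 m (b=L-a=16/3):
  R_A = Pb/L = 13·(16/3)/8 = 26/3 kN
  R_B = Pa/L = 13·(8/3)/8 = 13/3 kN
Superposition: R_A = 61/6 kN, R_B = 17/6 kN

R_A = 61/6 kN, R_B = 17/6 kN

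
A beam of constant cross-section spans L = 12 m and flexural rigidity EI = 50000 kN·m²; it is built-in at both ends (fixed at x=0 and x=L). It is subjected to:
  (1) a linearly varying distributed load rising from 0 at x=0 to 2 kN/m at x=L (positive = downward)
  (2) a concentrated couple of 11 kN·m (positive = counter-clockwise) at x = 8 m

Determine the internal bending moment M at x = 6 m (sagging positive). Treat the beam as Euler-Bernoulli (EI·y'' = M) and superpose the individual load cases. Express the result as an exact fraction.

M(6) = 29/3 kN·m

Load 1 — triangular load w₀=2 kN/m (0→w₀ over full span):
  M_1 = 3w₀Lx/20 - w₀L²/30 - w₀x³/(6L) = 3·2·12·6/20 - 2·12²/30 - 2·6³/(6·12) = 6 kN·m
Load 2 — applied couple M₀=11 kN·m at a=8 m (b=L-a=4):
  M_2 = R_Ax - M_A  [x≤a] with R_A=11/9, M_A=11/3 = (11/9)·6 - (11/3) = 11/3 kN·m
Superposition: M = Σ M_i = 29/3 kN·m ≈ 9.666667 kN·m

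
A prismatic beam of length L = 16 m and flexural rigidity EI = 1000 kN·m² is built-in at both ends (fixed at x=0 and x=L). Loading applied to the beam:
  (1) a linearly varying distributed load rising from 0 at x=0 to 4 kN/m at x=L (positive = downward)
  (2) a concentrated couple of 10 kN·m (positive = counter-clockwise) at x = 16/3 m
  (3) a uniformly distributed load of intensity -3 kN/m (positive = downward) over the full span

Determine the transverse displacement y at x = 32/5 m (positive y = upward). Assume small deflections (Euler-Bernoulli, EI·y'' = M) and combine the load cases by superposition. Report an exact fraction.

y(32/5) = 391776/1953125 m

Load 1 — triangular load w₀=4 kN/m (0→w₀ over full span):
  y_1 = -w₀x²(L-x)²(x+2L)/(120LEI) = -4·(32/5)²·(16-(32/5))²·((32/5)+2·16)/(120·16·1000) = -589824/1953125 m
Load 2 — applied couple M₀=10 kN·m at a=16/3 m (b=L-a=32/3):
  y_2 = (R_Ax³/6 - M_Ax²/2 - M₀(x-a)²/2)/EI  [x>a] with R_A=5/6, M_A=0 = ((5/6)·(32/5)³/6 - 0·(32/5)²/2 - 10·((32/5)-(16/3))²/2)/1000 = 96/3125 m
Load 3 — uniform load w=-3 kN/m over full span:
  y_3 = -wx²(L-x)²/(24EI) = -(-3)·(32/5)²·(16-(32/5))²/(24·1000) = 36864/78125 m
Superposition: y = Σ y_i = 391776/1953125 m ≈ 0.200589 m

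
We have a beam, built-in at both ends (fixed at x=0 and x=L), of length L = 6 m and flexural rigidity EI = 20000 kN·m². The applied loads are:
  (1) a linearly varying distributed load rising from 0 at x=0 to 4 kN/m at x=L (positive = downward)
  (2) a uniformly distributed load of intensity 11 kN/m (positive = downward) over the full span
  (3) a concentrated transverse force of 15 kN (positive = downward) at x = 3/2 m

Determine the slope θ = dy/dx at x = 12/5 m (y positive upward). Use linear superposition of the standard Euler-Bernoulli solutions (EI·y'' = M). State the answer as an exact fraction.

Load 1 — triangular load w₀=4 kN/m (0→w₀ over full span):
  θ_1 = -w₀(2x(L-x)(L-2x)(x+2L)+x²(L-x)²)/(120LEI) = -4·(2·(12/5)·(6-(12/5))·(6-2·(12/5))·((12/5)+2·6)+(12/5)²·(6-(12/5))²)/(120·6·20000) = -81/781250 rad
Load 2 — uniform load w=11 kN/m over full span:
  θ_2 = -wx(L-x)(L-2x)/(12EI) = -11·(12/5)·(6-(12/5))·(6-2·(12/5))/(12·20000) = -297/625000 rad
Load 3 — point force P=15 kN at a=3/2 m (b=L-a=9/2):
  θ_3 = Pa²(L-x)(2bL-(3b+a)(L-x))/(2L³EI)  [x>a] = 15·(3/2)²·(6-(12/5))·(2·(9/2)·6-(3·(9/2)+(3/2))·(6-(12/5)))/(2·6³·20000) = 0 rad
Superposition: θ = Σ θ_i = -1809/3125000 rad ≈ -0.000579 rad

θ(12/5) = -1809/3125000 rad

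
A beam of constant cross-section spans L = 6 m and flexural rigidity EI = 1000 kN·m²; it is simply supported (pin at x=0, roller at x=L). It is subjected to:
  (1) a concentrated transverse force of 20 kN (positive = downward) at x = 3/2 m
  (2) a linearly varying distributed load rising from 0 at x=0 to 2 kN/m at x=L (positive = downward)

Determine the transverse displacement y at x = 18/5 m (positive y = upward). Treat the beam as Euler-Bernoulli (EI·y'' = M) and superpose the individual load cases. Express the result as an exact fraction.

y(18/5) = -2260863/31250000 m

Load 1 — point force P=20 kN at a=3/2 m (b=L-a=9/2):
  y_1 = -Pa(L-x)(2Lx-a²-x²)/(6LEI)  [x>a] = -20·(3/2)·(6-(18/5))·(2·6·(18/5)-(3/2)²-(18/5)²)/(6·6·1000) = -2799/50000 m
Load 2 — triangular load w₀=2 kN/m (0→w₀ over full span):
  y_2 = -w₀x(7L⁴-10L²x²+3x⁴)/(360LEI) = -2·(18/5)·(7·6⁴-10·6²·(18/5)²+3·(18/5)⁴)/(360·6·1000) = -31968/1953125 m
Superposition: y = Σ y_i = -2260863/31250000 m ≈ -0.072348 m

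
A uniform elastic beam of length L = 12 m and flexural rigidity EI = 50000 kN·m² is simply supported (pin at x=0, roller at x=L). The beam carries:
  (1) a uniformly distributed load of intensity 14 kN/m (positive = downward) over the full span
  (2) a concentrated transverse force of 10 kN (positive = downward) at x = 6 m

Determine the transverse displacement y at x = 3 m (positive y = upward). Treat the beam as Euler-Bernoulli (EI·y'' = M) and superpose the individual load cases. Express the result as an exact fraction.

y(3) = -11763/200000 m

Load 1 — uniform load w=14 kN/m over full span:
  y_1 = -wx(L³-2Lx²+x³)/(24EI) = -14·3·(12³-2·12·3²+3³)/(24·50000) = -10773/200000 m
Load 2 — point force P=10 kN at a=6 m (b=L-a=6):
  y_2 = -Pbx(L²-b²-x²)/(6LEI)  [x≤a] = -10·6·3·(12²-6²-3²)/(6·12·50000) = -99/20000 m
Superposition: y = Σ y_i = -11763/200000 m ≈ -0.058815 m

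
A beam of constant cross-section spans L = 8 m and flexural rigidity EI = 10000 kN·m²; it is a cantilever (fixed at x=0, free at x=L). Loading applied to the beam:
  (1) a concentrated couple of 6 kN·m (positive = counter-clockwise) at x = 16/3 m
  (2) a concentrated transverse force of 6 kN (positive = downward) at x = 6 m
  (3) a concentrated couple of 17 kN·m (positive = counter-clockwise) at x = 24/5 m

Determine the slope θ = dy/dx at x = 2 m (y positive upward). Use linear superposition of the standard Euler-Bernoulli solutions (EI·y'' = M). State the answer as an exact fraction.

θ(2) = -7/5000 rad

Load 1 — applied couple M₀=6 kN·m at a=16/3 m (b=L-a=8/3):
  θ_1 = M₀x/EI  [x≤a] = 6·2/10000 = 3/2500 rad
Load 2 — point force P=6 kN at a=6 m (b=L-a=2):
  θ_2 = -Px(2a-x)/(2EI)  [x≤a] = -6·2·(2·6-2)/(2·10000) = -3/500 rad
Load 3 — applied couple M₀=17 kN·m at a=24/5 m (b=L-a=16/5):
  θ_3 = M₀x/EI  [x≤a] = 17·2/10000 = 17/5000 rad
Superposition: θ = Σ θ_i = -7/5000 rad ≈ -0.001400 rad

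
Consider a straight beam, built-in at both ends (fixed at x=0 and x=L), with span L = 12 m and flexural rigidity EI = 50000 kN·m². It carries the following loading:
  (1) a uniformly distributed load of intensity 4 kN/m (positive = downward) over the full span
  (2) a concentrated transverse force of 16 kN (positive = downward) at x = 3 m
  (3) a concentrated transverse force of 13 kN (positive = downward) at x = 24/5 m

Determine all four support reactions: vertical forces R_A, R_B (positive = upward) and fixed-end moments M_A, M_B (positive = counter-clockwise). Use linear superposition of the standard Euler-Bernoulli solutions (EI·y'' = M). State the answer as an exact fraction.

R_A = 11481/250 kN, M_A = 12183/125 kN·m, R_B = 7769/250 kN, M_B = -8997/125 kN·m

Load 1 — uniform load w=4 kN/m over full span:
  R_A = wL/2 = 4·12/2 = 24 kN
  M_A = wL²/12 = 4·12²/12 = 48 kN·m
  R_B = wL/2 = 4·12/2 = 24 kN
  M_B = -wL²/12 = -4·12²/12 = -48 kN·m
Load 2 — point force P=16 kN at a=3 m (b=L-a=9):
  R_A = Pb²(3a+b)/L³ = 16·9²·(3·3+9)/12³ = 27/2 kN
  M_A = Pab²/L² = 16·3·9²/12² = 27 kN·m
  R_B = Pa²(a+3b)/L³ = 16·3²·(3+3·9)/12³ = 5/2 kN
  M_B = -Pa²b/L² = -16·3²·9/12² = -9 kN·m
Load 3 — point force P=13 kN at a=24/5 m (b=L-a=36/5):
  R_A = Pb²(3a+b)/L³ = 13·(36/5)²·(3·(24/5)+(36/5))/12³ = 1053/125 kN
  M_A = Pab²/L² = 13·(24/5)·(36/5)²/12² = 2808/125 kN·m
  R_B = Pa²(a+3b)/L³ = 13·(24/5)²·((24/5)+3·(36/5))/12³ = 572/125 kN
  M_B = -Pa²b/L² = -13·(24/5)²·(36/5)/12² = -1872/125 kN·m
Superposition: R_A = 11481/250 kN, M_A = 12183/125 kN·m, R_B = 7769/250 kN, M_B = -8997/125 kN·m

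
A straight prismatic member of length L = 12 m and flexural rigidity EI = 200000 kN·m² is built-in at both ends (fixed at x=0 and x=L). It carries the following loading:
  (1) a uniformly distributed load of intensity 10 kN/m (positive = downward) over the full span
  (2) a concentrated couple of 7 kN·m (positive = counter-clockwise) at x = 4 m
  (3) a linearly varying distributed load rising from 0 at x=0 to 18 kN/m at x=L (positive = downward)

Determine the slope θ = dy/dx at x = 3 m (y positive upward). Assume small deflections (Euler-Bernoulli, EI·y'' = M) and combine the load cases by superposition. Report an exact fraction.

θ(3) = -19997/16000000 rad

Load 1 — uniform load w=10 kN/m over full span:
  θ_1 = -wx(L-x)(L-2x)/(12EI) = -10·3·(12-3)·(12-2·3)/(12·200000) = -27/40000 rad
Load 2 — applied couple M₀=7 kN·m at a=4 m (b=L-a=8):
  θ_2 = (R_Ax²/2 - M_Ax)/EI  [x≤a] with R_A=7/9, M_A=0 = ((7/9)·3²/2 - 0·3)/200000 = 7/400000 rad
Load 3 — triangular load w₀=18 kN/m (0→w₀ over full span):
  θ_3 = -w₀(2x(L-x)(L-2x)(x+2L)+x²(L-x)²)/(120LEI) = -18·(2·3·(12-3)·(12-2·3)·(3+2·12)+3²·(12-3)²)/(120·12·200000) = -9477/16000000 rad
Superposition: θ = Σ θ_i = -19997/16000000 rad ≈ -0.001250 rad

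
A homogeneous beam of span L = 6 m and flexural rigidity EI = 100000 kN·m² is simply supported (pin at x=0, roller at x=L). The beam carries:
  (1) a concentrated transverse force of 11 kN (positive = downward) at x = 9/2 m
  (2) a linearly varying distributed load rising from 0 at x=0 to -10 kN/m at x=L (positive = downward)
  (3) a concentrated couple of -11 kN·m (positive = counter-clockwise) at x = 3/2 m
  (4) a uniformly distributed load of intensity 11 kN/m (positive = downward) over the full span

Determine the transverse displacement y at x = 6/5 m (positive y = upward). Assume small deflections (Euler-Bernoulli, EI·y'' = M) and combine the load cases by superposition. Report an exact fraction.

Load 1 — point force P=11 kN at a=9/2 m (b=L-a=3/2):
  y_1 = -Pbx(L²-b²-x²)/(6LEI)  [x≤a] = -11·(3/2)·(6/5)·(6²-(3/2)²-(6/5)²)/(6·6·100000) = -35541/200000000 m
Load 2 — triangular load w₀=-10 kN/m (0→w₀ over full span):
  y_2 = -w₀x(7L⁴-10L²x²+3x⁴)/(360LEI) = -(-10)·(6/5)·(7·6⁴-10·6²·(6/5)²+3·(6/5)⁴)/(360·6·100000) = 4644/9765625 m
Load 3 — applied couple M₀=-11 kN·m at a=3/2 m (b=L-a=9/2):
  y_3 = (M₀x³/(6L)+C₁x)/EI  [x≤a] with C₁=M₀(3b²-L²)/(6L)=-121/16 = ((-11)·(6/5)³/(6·6)+(-121/16)·(6/5))/100000 = -9603/100000000 m
Load 4 — uniform load w=11 kN/m over full span:
  y_4 = -wx(L³-2Lx²+x³)/(24EI) = -11·(6/5)·(6³-2·6·(6/5)²+(6/5)³)/(24·100000) = -8613/7812500 m
Superposition: y = Σ y_i = -4503267/5000000000 m ≈ -0.000901 m

y(6/5) = -4503267/5000000000 m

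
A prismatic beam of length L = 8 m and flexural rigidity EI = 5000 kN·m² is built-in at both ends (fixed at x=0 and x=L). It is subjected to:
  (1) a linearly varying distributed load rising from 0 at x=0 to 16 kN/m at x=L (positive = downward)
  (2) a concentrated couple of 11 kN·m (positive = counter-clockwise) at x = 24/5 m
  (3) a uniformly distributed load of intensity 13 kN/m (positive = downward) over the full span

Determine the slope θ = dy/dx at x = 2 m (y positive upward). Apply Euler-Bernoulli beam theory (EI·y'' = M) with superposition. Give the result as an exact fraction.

θ(2) = -2157/125000 rad

Load 1 — triangular load w₀=16 kN/m (0→w₀ over full span):
  θ_1 = -w₀(2x(L-x)(L-2x)(x+2L)+x²(L-x)²)/(120LEI) = -16·(2·2·(8-2)·(8-2·2)·(2+2·8)+2²·(8-2)²)/(120·8·5000) = -39/6250 rad
Load 2 — applied couple M₀=11 kN·m at a=24/5 m (b=L-a=16/5):
  θ_2 = (R_Ax²/2 - M_Ax)/EI  [x≤a] with R_A=99/50, M_A=88/25 = ((99/50)·2²/2 - (88/25)·2)/5000 = -77/125000 rad
Load 3 — uniform load w=13 kN/m over full span:
  θ_3 = -wx(L-x)(L-2x)/(12EI) = -13·2·(8-2)·(8-2·2)/(12·5000) = -13/1250 rad
Superposition: θ = Σ θ_i = -2157/125000 rad ≈ -0.017256 rad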